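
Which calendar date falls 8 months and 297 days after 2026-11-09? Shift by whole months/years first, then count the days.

Adding 8 months and 297 days from November 9, 2026: first the month/year part, then the days.
month 11 + 8 = 19, which is month 7 of year 2027 → July 2027.
Day 9 is valid in July, giving July 9, 2027.
Now add 297 days from July 9, 2027.
July has 31 days, so 31 − 9 = 22 days remain after July 9, 2027; 297 − 22 = 275 left.
August 2027 has 31 days: 275 − 31 = 244 left.
September 2027 has 30 days: 244 − 30 = 214 left.
October 2027 has 31 days: 214 − 31 = 183 left.
November 2027 has 30 days: 183 − 30 = 153 left.
December 2027 has 31 days: 153 − 31 = 122 left.
January 2028 has 31 days: 122 − 31 = 91 left.
February 2028 has 29 days (2028 is a leap year): 91 − 29 = 62 left.
March 2028 has 31 days: 62 − 31 = 31 left.
April 2028 has 30 days: 31 − 30 = 1 left.
1 day into May 2028 → May 1, 2028.

May 1, 2028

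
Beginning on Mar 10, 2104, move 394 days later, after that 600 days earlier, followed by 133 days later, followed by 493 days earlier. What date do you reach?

Advancing 394 days from March 10, 2104:
March has 31 days, so 31 − 10 = 21 days remain after March 10, 2104; 394 − 21 = 373 left.
April 2104 has 30 days: 373 − 30 = 343 left.
May 2104 has 31 days: 343 − 31 = 312 left.
June 2104 has 30 days: 312 − 30 = 282 left.
July 2104 has 31 days: 282 − 31 = 251 left.
August 2104 has 31 days: 251 − 31 = 220 left.
September 2104 has 30 days: 220 − 30 = 190 left.
October 2104 has 31 days: 190 − 31 = 159 left.
November 2104 has 30 days: 159 − 30 = 129 left.
December 2104 has 31 days: 129 − 31 = 98 left.
January 2105 has 31 days: 98 − 31 = 67 left.
February 2105 has 28 days (2105 is not a leap year): 67 − 28 = 39 left.
March 2105 has 31 days: 39 − 31 = 8 left.
8 days into April 2105 → April 8, 2105.
Going back 600 days from April 8, 2105:
Going back 8 days from April 8, 2105 reaches the end of the previous month; 600 − 8 = 592 left.
March 2105 has 31 days: 592 − 31 = 561 left.
February 2105 has 28 days (2105 is not a leap year): 561 − 28 = 533 left.
January 2105 has 31 days: 533 − 31 = 502 left.
December 2104 has 31 days: 502 − 31 = 471 left.
November 2104 has 30 days: 471 − 30 = 441 left.
October 2104 has 31 days: 441 − 31 = 410 left.
September 2104 has 30 days: 410 − 30 = 380 left.
August 2104 has 31 days: 380 − 31 = 349 left.
July 2104 has 31 days: 349 − 31 = 318 left.
June 2104 has 30 days: 318 − 30 = 288 left.
May 2104 has 31 days: 288 − 31 = 257 left.
April 2104 has 30 days: 257 − 30 = 227 left.
March 2104 has 31 days: 227 − 31 = 196 left.
February 2104 has 29 days (2104 is a leap year): 196 − 29 = 167 left.
January 2104 has 31 days: 167 − 31 = 136 left.
December 2103 has 31 days: 136 − 31 = 105 left.
November 2103 has 30 days: 105 − 30 = 75 left.
October 2103 has 31 days: 75 − 31 = 44 left.
September 2103 has 30 days: 44 − 30 = 14 left.
August 2103 has 31 days; 31 − 14 = 17 → August 17, 2103.
Adding 133 days from August 17, 2103:
August has 31 days, so 31 − 17 = 14 days remain after August 17, 2103; 133 − 14 = 119 left.
September 2103 has 30 days: 119 − 30 = 89 left.
October 2103 has 31 days: 89 − 31 = 58 left.
November 2103 has 30 days: 58 − 30 = 28 left.
28 days into December 2103 → December 28, 2103.
Subtracting 493 days from December 28, 2103:
Going back 28 days from December 28, 2103 reaches the end of the previous month; 493 − 28 = 465 left.
November 2103 has 30 days: 465 − 30 = 435 left.
October 2103 has 31 days: 435 − 31 = 404 left.
September 2103 has 30 days: 404 − 30 = 374 left.
August 2103 has 31 days: 374 − 31 = 343 left.
July 2103 has 31 days: 343 − 31 = 312 left.
June 2103 has 30 days: 312 − 30 = 282 left.
May 2103 has 31 days: 282 − 31 = 251 left.
April 2103 has 30 days: 251 − 30 = 221 left.
March 2103 has 31 days: 221 − 31 = 190 left.
February 2103 has 28 days (2103 is not a leap year): 190 − 28 = 162 left.
January 2103 has 31 days: 162 − 31 = 131 left.
December 2102 has 31 days: 131 − 31 = 100 left.
November 2102 has 30 days: 100 − 30 = 70 left.
October 2102 has 31 days: 70 − 31 = 39 left.
September 2102 has 30 days: 39 − 30 = 9 left.
August 2102 has 31 days; 31 − 9 = 22 → August 22, 2102.

August 22, 2102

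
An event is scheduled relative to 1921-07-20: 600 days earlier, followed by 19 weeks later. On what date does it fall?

Subtracting 600 days from July 20, 1921:
Going back 20 days from July 20, 1921 reaches the end of the previous month; 600 − 20 = 580 left.
June 1921 has 30 days: 580 − 30 = 550 left.
May 1921 has 31 days: 550 − 31 = 519 left.
April 1921 has 30 days: 519 − 30 = 489 left.
March 1921 has 31 days: 489 − 31 = 458 left.
February 1921 has 28 days (1921 is not a leap year): 458 − 28 = 430 left.
January 1921 has 31 days: 430 − 31 = 399 left.
December 1920 has 31 days: 399 − 31 = 368 left.
November 1920 has 30 days: 368 − 30 = 338 left.
October 1920 has 31 days: 338 − 31 = 307 left.
September 1920 has 30 days: 307 − 30 = 277 left.
August 1920 has 31 days: 277 − 31 = 246 left.
July 1920 has 31 days: 246 − 31 = 215 left.
June 1920 has 30 days: 215 − 30 = 185 left.
May 1920 has 31 days: 185 − 31 = 154 left.
April 1920 has 30 days: 154 − 30 = 124 left.
March 1920 has 31 days: 124 − 31 = 93 left.
February 1920 has 29 days (1920 is a leap year): 93 − 29 = 64 left.
January 1920 has 31 days: 64 − 31 = 33 left.
December 1919 has 31 days: 33 − 31 = 2 left.
November 1919 has 30 days; 30 − 2 = 28 → November 28, 1919.
Adding 19 weeks (= 133 days) from November 28, 1919:
November has 30 days, so 30 − 28 = 2 days remain after November 28, 1919; 133 − 2 = 131 left.
December 1919 has 31 days: 131 − 31 = 100 left.
January 1920 has 31 days: 100 − 31 = 69 left.
February 1920 has 29 days (1920 is a leap year): 69 − 29 = 40 left.
March 1920 has 31 days: 40 − 31 = 9 left.
9 days into April 1920 → April 9, 1920.

April 9, 1920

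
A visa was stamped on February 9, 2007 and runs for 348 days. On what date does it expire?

January 23, 2008

Advancing 348 days from February 9, 2007.
February has 28 days, so 28 − 9 = 19 days remain after February 9, 2007; 348 − 19 = 329 left.
March 2007 has 31 days: 329 − 31 = 298 left.
April 2007 has 30 days: 298 − 30 = 268 left.
May 2007 has 31 days: 268 − 31 = 237 left.
June 2007 has 30 days: 237 − 30 = 207 left.
July 2007 has 31 days: 207 − 31 = 176 left.
August 2007 has 31 days: 176 − 31 = 145 left.
September 2007 has 30 days: 145 − 30 = 115 left.
October 2007 has 31 days: 115 − 31 = 84 left.
November 2007 has 30 days: 84 − 30 = 54 left.
December 2007 has 31 days: 54 − 31 = 23 left.
23 days into January 2008 → January 23, 2008.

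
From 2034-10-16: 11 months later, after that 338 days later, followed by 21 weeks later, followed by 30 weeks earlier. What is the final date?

June 17, 2036

Advancing 11 months from October 16, 2034:
month 10 + 11 = 21, which is month 9 of year 2035 → September 2035.
Day 16 is valid in September, giving September 16, 2035.
Counting forward 338 days from September 16, 2035:
September has 30 days, so 30 − 16 = 14 days remain after September 16, 2035; 338 − 14 = 324 left.
October 2035 has 31 days: 324 − 31 = 293 left.
November 2035 has 30 days: 293 − 30 = 263 left.
December 2035 has 31 days: 263 − 31 = 232 left.
January 2036 has 31 days: 232 − 31 = 201 left.
February 2036 has 29 days (2036 is a leap year): 201 − 29 = 172 left.
March 2036 has 31 days: 172 − 31 = 141 left.
April 2036 has 30 days: 141 − 30 = 111 left.
May 2036 has 31 days: 111 − 31 = 80 left.
June 2036 has 30 days: 80 − 30 = 50 left.
July 2036 has 31 days: 50 − 31 = 19 left.
19 days into August 2036 → August 19, 2036.
Advancing 21 weeks (= 147 days) from August 19, 2036:
August has 31 days, so 31 − 19 = 12 days remain after August 19, 2036; 147 − 12 = 135 left.
September 2036 has 30 days: 135 − 30 = 105 left.
October 2036 has 31 days: 105 − 31 = 74 left.
November 2036 has 30 days: 74 − 30 = 44 left.
December 2036 has 31 days: 44 − 31 = 13 left.
13 days into January 2037 → January 13, 2037.
Subtracting 30 weeks (= 210 days) from January 13, 2037:
Going back 13 days from January 13, 2037 reaches the end of the previous month; 210 − 13 = 197 left.
December 2036 has 31 days: 197 − 31 = 166 left.
November 2036 has 30 days: 166 − 30 = 136 left.
October 2036 has 31 days: 136 − 31 = 105 left.
September 2036 has 30 days: 105 − 30 = 75 left.
August 2036 has 31 days: 75 − 31 = 44 left.
July 2036 has 31 days: 44 − 31 = 13 left.
June 2036 has 30 days; 30 − 13 = 17 → June 17, 2036.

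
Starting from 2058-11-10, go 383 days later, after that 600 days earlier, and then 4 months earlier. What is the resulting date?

December 7, 2057

Advancing 383 days from November 10, 2058:
November has 30 days, so 30 − 10 = 20 days remain after November 10, 2058; 383 − 20 = 363 left.
December 2058 has 31 days: 363 − 31 = 332 left.
January 2059 has 31 days: 332 − 31 = 301 left.
February 2059 has 28 days (2059 is not a leap year): 301 − 28 = 273 left.
March 2059 has 31 days: 273 − 31 = 242 left.
April 2059 has 30 days: 242 − 30 = 212 left.
May 2059 has 31 days: 212 − 31 = 181 left.
June 2059 has 30 days: 181 − 30 = 151 left.
July 2059 has 31 days: 151 − 31 = 120 left.
August 2059 has 31 days: 120 − 31 = 89 left.
September 2059 has 30 days: 89 − 30 = 59 left.
October 2059 has 31 days: 59 − 31 = 28 left.
28 days into November 2059 → November 28, 2059.
Subtracting 600 days from November 28, 2059:
Going back 28 days from November 28, 2059 reaches the end of the previous month; 600 − 28 = 572 left.
October 2059 has 31 days: 572 − 31 = 541 left.
September 2059 has 30 days: 541 − 30 = 511 left.
August 2059 has 31 days: 511 − 31 = 480 left.
July 2059 has 31 days: 480 − 31 = 449 left.
June 2059 has 30 days: 449 − 30 = 419 left.
May 2059 has 31 days: 419 − 31 = 388 left.
April 2059 has 30 days: 388 − 30 = 358 left.
March 2059 has 31 days: 358 − 31 = 327 left.
February 2059 has 28 days (2059 is not a leap year): 327 − 28 = 299 left.
January 2059 has 31 days: 299 − 31 = 268 left.
December 2058 has 31 days: 268 − 31 = 237 left.
November 2058 has 30 days: 237 − 30 = 207 left.
October 2058 has 31 days: 207 − 31 = 176 left.
September 2058 has 30 days: 176 − 30 = 146 left.
August 2058 has 31 days: 146 − 31 = 115 left.
July 2058 has 31 days: 115 − 31 = 84 left.
June 2058 has 30 days: 84 − 30 = 54 left.
May 2058 has 31 days: 54 − 31 = 23 left.
April 2058 has 30 days; 30 − 23 = 7 → April 7, 2058.
Subtracting 4 months from April 7, 2058:
month 4 − 4 = 0, which is month 12 of year 2057 → December 2057.
Day 7 is valid in December, giving December 7, 2057.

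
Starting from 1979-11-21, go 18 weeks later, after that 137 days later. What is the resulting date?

Adding 18 weeks (= 126 days) from November 21, 1979:
November has 30 days, so 30 − 21 = 9 days remain after November 21, 1979; 126 − 9 = 117 left.
December 1979 has 31 days: 117 − 31 = 86 left.
January 1980 has 31 days: 86 − 31 = 55 left.
February 1980 has 29 days (1980 is a leap year): 55 − 29 = 26 left.
26 days into March 1980 → March 26, 1980.
Advancing 137 days from March 26, 1980:
March has 31 days, so 31 − 26 = 5 days remain after March 26, 1980; 137 − 5 = 132 left.
April 1980 has 30 days: 132 − 30 = 102 left.
May 1980 has 31 days: 102 − 31 = 71 left.
June 1980 has 30 days: 71 − 30 = 41 left.
July 1980 has 31 days: 41 − 31 = 10 left.
10 days into August 1980 → August 10, 1980.

August 10, 1980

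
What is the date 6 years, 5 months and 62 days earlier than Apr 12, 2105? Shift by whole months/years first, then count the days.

September 11, 2098

Going back 6 years, 5 months and 62 days from April 12, 2105: first the month/year part, then the days.
-6 years → 2099; month 4 − 5 = -1, which is month 11 of year 2098 → November 2098.
Day 12 is valid in November, giving November 12, 2098.
Now subtract 62 days from November 12, 2098.
Going back 12 days from November 12, 2098 reaches the end of the previous month; 62 − 12 = 50 left.
October 2098 has 31 days: 50 − 31 = 19 left.
September 2098 has 30 days; 30 − 19 = 11 → September 11, 2098.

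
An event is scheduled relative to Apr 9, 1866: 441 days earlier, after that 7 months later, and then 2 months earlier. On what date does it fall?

Going back 441 days from April 9, 1866:
Going back 9 days from April 9, 1866 reaches the end of the previous month; 441 − 9 = 432 left.
March 1866 has 31 days: 432 − 31 = 401 left.
February 1866 has 28 days (1866 is not a leap year): 401 − 28 = 373 left.
January 1866 has 31 days: 373 − 31 = 342 left.
December 1865 has 31 days: 342 − 31 = 311 left.
November 1865 has 30 days: 311 − 30 = 281 left.
October 1865 has 31 days: 281 − 31 = 250 left.
September 1865 has 30 days: 250 − 30 = 220 left.
August 1865 has 31 days: 220 − 31 = 189 left.
July 1865 has 31 days: 189 − 31 = 158 left.
June 1865 has 30 days: 158 − 30 = 128 left.
May 1865 has 31 days: 128 − 31 = 97 left.
April 1865 has 30 days: 97 − 30 = 67 left.
March 1865 has 31 days: 67 − 31 = 36 left.
February 1865 has 28 days (1865 is not a leap year): 36 − 28 = 8 left.
January 1865 has 31 days; 31 − 8 = 23 → January 23, 1865.
Advancing 7 months from January 23, 1865:
month 1 + 7 = 8 → August 1865.
Day 23 is valid in August, giving August 23, 1865.
Going back 2 months from August 23, 1865:
month 8 − 2 = 6 → June 1865.
Day 23 is valid in June, giving June 23, 1865.

June 23, 1865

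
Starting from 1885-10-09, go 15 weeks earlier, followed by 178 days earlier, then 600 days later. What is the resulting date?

Subtracting 15 weeks (= 105 days) from October 9, 1885:
Going back 9 days from October 9, 1885 reaches the end of the previous month; 105 − 9 = 96 left.
September 1885 has 30 days: 96 − 30 = 66 left.
August 1885 has 31 days: 66 − 31 = 35 left.
July 1885 has 31 days: 35 − 31 = 4 left.
June 1885 has 30 days; 30 − 4 = 26 → June 26, 1885.
Counting back 178 days from June 26, 1885:
Going back 26 days from June 26, 1885 reaches the end of the previous month; 178 − 26 = 152 left.
May 1885 has 31 days: 152 − 31 = 121 left.
April 1885 has 30 days: 121 − 30 = 91 left.
March 1885 has 31 days: 91 − 31 = 60 left.
February 1885 has 28 days (1885 is not a leap year): 60 − 28 = 32 left.
January 1885 has 31 days: 32 − 31 = 1 left.
December 1884 has 31 days; 31 − 1 = 30 → December 30, 1884.
Counting forward 600 days from December 30, 1884:
December has 31 days, so 31 − 30 = 1 day remains after December 30, 1884; 600 − 1 = 599 left.
January 1885 has 31 days: 599 − 31 = 568 left.
February 1885 has 28 days (1885 is not a leap year): 568 − 28 = 540 left.
March 1885 has 31 days: 540 − 31 = 509 left.
April 1885 has 30 days: 509 − 30 = 479 left.
May 1885 has 31 days: 479 − 31 = 448 left.
June 1885 has 30 days: 448 − 30 = 418 left.
July 1885 has 31 days: 418 − 31 = 387 left.
August 1885 has 31 days: 387 − 31 = 356 left.
September 1885 has 30 days: 356 − 30 = 326 left.
October 1885 has 31 days: 326 − 31 = 295 left.
November 1885 has 30 days: 295 − 30 = 265 left.
December 1885 has 31 days: 265 − 31 = 234 left.
January 1886 has 31 days: 234 − 31 = 203 left.
February 1886 has 28 days (1886 is not a leap year): 203 − 28 = 175 left.
March 1886 has 31 days: 175 − 31 = 144 left.
April 1886 has 30 days: 144 − 30 = 114 left.
May 1886 has 31 days: 114 − 31 = 83 left.
June 1886 has 30 days: 83 − 30 = 53 left.
July 1886 has 31 days: 53 − 31 = 22 left.
22 days into August 1886 → August 22, 1886.

August 22, 1886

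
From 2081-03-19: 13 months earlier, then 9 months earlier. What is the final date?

May 19, 2079

Going back 13 months from March 19, 2081:
month 3 − 13 = -10, which is month 2 of year 2080 → February 2080.
Day 19 is valid in February, giving February 19, 2080.
Subtracting 9 months from February 19, 2080:
month 2 − 9 = -7, which is month 5 of year 2079 → May 2079.
Day 19 is valid in May, giving May 19, 2079.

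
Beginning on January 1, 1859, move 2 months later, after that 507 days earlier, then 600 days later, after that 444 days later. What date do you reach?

Counting forward 2 months from January 1, 1859:
month 1 + 2 = 3 → March 1859.
Day 1 is valid in March, giving March 1, 1859.
Going back 507 days from March 1, 1859:
Going back 1 day from March 1, 1859 reaches the end of the previous month; 507 − 1 = 506 left.
February 1859 has 28 days (1859 is not a leap year): 506 − 28 = 478 left.
January 1859 has 31 days: 478 − 31 = 447 left.
December 1858 has 31 days: 447 − 31 = 416 left.
November 1858 has 30 days: 416 − 30 = 386 left.
October 1858 has 31 days: 386 − 31 = 355 left.
September 1858 has 30 days: 355 − 30 = 325 left.
August 1858 has 31 days: 325 − 31 = 294 left.
July 1858 has 31 days: 294 − 31 = 263 left.
June 1858 has 30 days: 263 − 30 = 233 left.
May 1858 has 31 days: 233 − 31 = 202 left.
April 1858 has 30 days: 202 − 30 = 172 left.
March 1858 has 31 days: 172 − 31 = 141 left.
February 1858 has 28 days (1858 is not a leap year): 141 − 28 = 113 left.
January 1858 has 31 days: 113 − 31 = 82 left.
December 1857 has 31 days: 82 − 31 = 51 left.
November 1857 has 30 days: 51 − 30 = 21 left.
October 1857 has 31 days; 31 − 21 = 10 → October 10, 1857.
Advancing 600 days from October 10, 1857:
October has 31 days, so 31 − 10 = 21 days remain after October 10, 1857; 600 − 21 = 579 left.
November 1857 has 30 days: 579 − 30 = 549 left.
December 1857 has 31 days: 549 − 31 = 518 left.
January 1858 has 31 days: 518 − 31 = 487 left.
February 1858 has 28 days (1858 is not a leap year): 487 − 28 = 459 left.
March 1858 has 31 days: 459 − 31 = 428 left.
April 1858 has 30 days: 428 − 30 = 398 left.
May 1858 has 31 days: 398 − 31 = 367 left.
June 1858 has 30 days: 367 − 30 = 337 left.
July 1858 has 31 days: 337 − 31 = 306 left.
August 1858 has 31 days: 306 − 31 = 275 left.
September 1858 has 30 days: 275 − 30 = 245 left.
October 1858 has 31 days: 245 − 31 = 214 left.
November 1858 has 30 days: 214 − 30 = 184 left.
December 1858 has 31 days: 184 − 31 = 153 left.
January 1859 has 31 days: 153 − 31 = 122 left.
February 1859 has 28 days (1859 is not a leap year): 122 − 28 = 94 left.
March 1859 has 31 days: 94 − 31 = 63 left.
April 1859 has 30 days: 63 − 30 = 33 left.
May 1859 has 31 days: 33 − 31 = 2 left.
2 days into June 1859 → June 2, 1859.
Advancing 444 days from June 2, 1859:
June has 30 days, so 30 − 2 = 28 days remain after June 2, 1859; 444 − 28 = 416 left.
July 1859 has 31 days: 416 − 31 = 385 left.
August 1859 has 31 days: 385 − 31 = 354 left.
September 1859 has 30 days: 354 − 30 = 324 left.
October 1859 has 31 days: 324 − 31 = 293 left.
November 1859 has 30 days: 293 − 30 = 263 left.
December 1859 has 31 days: 263 − 31 = 232 left.
January 1860 has 31 days: 232 − 31 = 201 left.
February 1860 has 29 days (1860 is a leap year): 201 − 29 = 172 left.
March 1860 has 31 days: 172 − 31 = 141 left.
April 1860 has 30 days: 141 − 30 = 111 left.
May 1860 has 31 days: 111 − 31 = 80 left.
June 1860 has 30 days: 80 − 30 = 50 left.
July 1860 has 31 days: 50 − 31 = 19 left.
19 days into August 1860 → August 19, 1860.

August 19, 1860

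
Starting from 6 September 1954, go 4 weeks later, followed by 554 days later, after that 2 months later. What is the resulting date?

Advancing 4 weeks (= 28 days) from September 6, 1954:
September has 30 days, so 30 − 6 = 24 days remain after September 6, 1954; 28 − 24 = 4 left.
4 days into October 1954 → October 4, 1954.
Counting forward 554 days from October 4, 1954:
October has 31 days, so 31 − 4 = 27 days remain after October 4, 1954; 554 − 27 = 527 left.
November 1954 has 30 days: 527 − 30 = 497 left.
December 1954 has 31 days: 497 − 31 = 466 left.
January 1955 has 31 days: 466 − 31 = 435 left.
February 1955 has 28 days (1955 is not a leap year): 435 − 28 = 407 left.
March 1955 has 31 days: 407 − 31 = 376 left.
April 1955 has 30 days: 376 − 30 = 346 left.
May 1955 has 31 days: 346 − 31 = 315 left.
June 1955 has 30 days: 315 − 30 = 285 left.
July 1955 has 31 days: 285 − 31 = 254 left.
August 1955 has 31 days: 254 − 31 = 223 left.
September 1955 has 30 days: 223 − 30 = 193 left.
October 1955 has 31 days: 193 − 31 = 162 left.
November 1955 has 30 days: 162 − 30 = 132 left.
December 1955 has 31 days: 132 − 31 = 101 left.
January 1956 has 31 days: 101 − 31 = 70 left.
February 1956 has 29 days (1956 is a leap year): 70 − 29 = 41 left.
March 1956 has 31 days: 41 − 31 = 10 left.
10 days into April 1956 → April 10, 1956.
Adding 2 months from April 10, 1956:
month 4 + 2 = 6 → June 1956.
Day 10 is valid in June, giving June 10, 1956.

June 10, 1956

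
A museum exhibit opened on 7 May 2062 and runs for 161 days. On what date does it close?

October 15, 2062

Counting forward 161 days from May 7, 2062.
May has 31 days, so 31 − 7 = 24 days remain after May 7, 2062; 161 − 24 = 137 left.
June 2062 has 30 days: 137 − 30 = 107 left.
July 2062 has 31 days: 107 − 31 = 76 left.
August 2062 has 31 days: 76 − 31 = 45 left.
September 2062 has 30 days: 45 − 30 = 15 left.
15 days into October 2062 → October 15, 2062.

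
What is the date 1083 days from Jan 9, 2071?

Counting forward 1083 days from January 9, 2071.
January has 31 days, so 31 − 9 = 22 days remain after January 9, 2071; 1083 − 22 = 1061 left.
February 2071 has 28 days (2071 is not a leap year): 1061 − 28 = 1033 left.
March 2071 has 31 days: 1033 − 31 = 1002 left.
April 2071 has 30 days: 1002 − 30 = 972 left.
May 2071 has 31 days: 972 − 31 = 941 left.
June 2071 has 30 days: 941 − 30 = 911 left.
July 2071 has 31 days: 911 − 31 = 880 left.
August 2071 has 31 days: 880 − 31 = 849 left.
September 2071 has 30 days: 849 − 30 = 819 left.
October 2071 has 31 days: 819 − 31 = 788 left.
November 2071 has 30 days: 788 − 30 = 758 left.
December 2071 has 31 days: 758 − 31 = 727 left.
January 2072 has 31 days: 727 − 31 = 696 left.
February 2072 has 29 days (2072 is a leap year): 696 − 29 = 667 left.
March 2072 has 31 days: 667 − 31 = 636 left.
April 2072 has 30 days: 636 − 30 = 606 left.
May 2072 has 31 days: 606 − 31 = 575 left.
June 2072 has 30 days: 575 − 30 = 545 left.
July 2072 has 31 days: 545 − 31 = 514 left.
August 2072 has 31 days: 514 − 31 = 483 left.
September 2072 has 30 days: 483 − 30 = 453 left.
October 2072 has 31 days: 453 − 31 = 422 left.
November 2072 has 30 days: 422 − 30 = 392 left.
December 2072 has 31 days: 392 − 31 = 361 left.
January 2073 has 31 days: 361 − 31 = 330 left.
February 2073 has 28 days (2073 is not a leap year): 330 − 28 = 302 left.
March 2073 has 31 days: 302 − 31 = 271 left.
April 2073 has 30 days: 271 − 30 = 241 left.
May 2073 has 31 days: 241 − 31 = 210 left.
June 2073 has 30 days: 210 − 30 = 180 left.
July 2073 has 31 days: 180 − 31 = 149 left.
August 2073 has 31 days: 149 − 31 = 118 left.
September 2073 has 30 days: 118 − 30 = 88 left.
October 2073 has 31 days: 88 − 31 = 57 left.
November 2073 has 30 days: 57 − 30 = 27 left.
27 days into December 2073 → December 27, 2073.

December 27, 2073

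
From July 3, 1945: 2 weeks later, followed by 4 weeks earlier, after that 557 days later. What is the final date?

December 28, 1946

Advancing 2 weeks (= 14 days) from July 3, 1945:
July has 31 days; 3 + 14 = 17, still in July.
Going back 4 weeks (= 28 days) from July 17, 1945:
Going back 17 days from July 17, 1945 reaches the end of the previous month; 28 − 17 = 11 left.
June 1945 has 30 days; 30 − 11 = 19 → June 19, 1945.
Adding 557 days from June 19, 1945:
June has 30 days, so 30 − 19 = 11 days remain after June 19, 1945; 557 − 11 = 546 left.
July 1945 has 31 days: 546 − 31 = 515 left.
August 1945 has 31 days: 515 − 31 = 484 left.
September 1945 has 30 days: 484 − 30 = 454 left.
October 1945 has 31 days: 454 − 31 = 423 left.
November 1945 has 30 days: 423 − 30 = 393 left.
December 1945 has 31 days: 393 − 31 = 362 left.
January 1946 has 31 days: 362 − 31 = 331 left.
February 1946 has 28 days (1946 is not a leap year): 331 − 28 = 303 left.
March 1946 has 31 days: 303 − 31 = 272 left.
April 1946 has 30 days: 272 − 30 = 242 left.
May 1946 has 31 days: 242 − 31 = 211 left.
June 1946 has 30 days: 211 − 30 = 181 left.
July 1946 has 31 days: 181 − 31 = 150 left.
August 1946 has 31 days: 150 − 31 = 119 left.
September 1946 has 30 days: 119 − 30 = 89 left.
October 1946 has 31 days: 89 − 31 = 58 left.
November 1946 has 30 days: 58 − 30 = 28 left.
28 days into December 1946 → December 28, 1946.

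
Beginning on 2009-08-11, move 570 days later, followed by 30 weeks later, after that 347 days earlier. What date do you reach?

Advancing 570 days from August 11, 2009:
August has 31 days, so 31 − 11 = 20 days remain after August 11, 2009; 570 − 20 = 550 left.
September 2009 has 30 days: 550 − 30 = 520 left.
October 2009 has 31 days: 520 − 31 = 489 left.
November 2009 has 30 days: 489 − 30 = 459 left.
December 2009 has 31 days: 459 − 31 = 428 left.
January 2010 has 31 days: 428 − 31 = 397 left.
February 2010 has 28 days (2010 is not a leap year): 397 − 28 = 369 left.
March 2010 has 31 days: 369 − 31 = 338 left.
April 2010 has 30 days: 338 − 30 = 308 left.
May 2010 has 31 days: 308 − 31 = 277 left.
June 2010 has 30 days: 277 − 30 = 247 left.
July 2010 has 31 days: 247 − 31 = 216 left.
August 2010 has 31 days: 216 − 31 = 185 left.
September 2010 has 30 days: 185 − 30 = 155 left.
October 2010 has 31 days: 155 − 31 = 124 left.
November 2010 has 30 days: 124 − 30 = 94 left.
December 2010 has 31 days: 94 − 31 = 63 left.
January 2011 has 31 days: 63 − 31 = 32 left.
February 2011 has 28 days (2011 is not a leap year): 32 − 28 = 4 left.
4 days into March 2011 → March 4, 2011.
Counting forward 30 weeks (= 210 days) from March 4, 2011:
March has 31 days, so 31 − 4 = 27 days remain after March 4, 2011; 210 − 27 = 183 left.
April 2011 has 30 days: 183 − 30 = 153 left.
May 2011 has 31 days: 153 − 31 = 122 left.
June 2011 has 30 days: 122 − 30 = 92 left.
July 2011 has 31 days: 92 − 31 = 61 left.
August 2011 has 31 days: 61 − 31 = 30 left.
30 days into September 2011 → September 30, 2011.
Subtracting 347 days from September 30, 2011:
Going back 30 days from September 30, 2011 reaches the end of the previous month; 347 − 30 = 317 left.
August 2011 has 31 days: 317 − 31 = 286 left.
July 2011 has 31 days: 286 − 31 = 255 left.
June 2011 has 30 days: 255 − 30 = 225 left.
May 2011 has 31 days: 225 − 31 = 194 left.
April 2011 has 30 days: 194 − 30 = 164 left.
March 2011 has 31 days: 164 − 31 = 133 left.
February 2011 has 28 days (2011 is not a leap year): 133 − 28 = 105 left.
January 2011 has 31 days: 105 − 31 = 74 left.
December 2010 has 31 days: 74 − 31 = 43 left.
November 2010 has 30 days: 43 − 30 = 13 left.
October 2010 has 31 days; 31 − 13 = 18 → October 18, 2010.

October 18, 2010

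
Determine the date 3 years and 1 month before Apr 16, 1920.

Counting back 3 years and 1 month from April 16, 1920.
-3 years → 1917; month 4 − 1 = 3 → March 1917.
Day 16 is valid in March, giving March 16, 1917.

March 16, 1917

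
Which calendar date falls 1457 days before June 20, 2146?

Subtracting 1457 days from June 20, 2146.
Going back 20 days from June 20, 2146 reaches the end of the previous month; 1457 − 20 = 1437 left.
May 2146 has 31 days: 1437 − 31 = 1406 left.
April 2146 has 30 days: 1406 − 30 = 1376 left.
March 2146 has 31 days: 1376 − 31 = 1345 left.
February 2146 has 28 days (2146 is not a leap year): 1345 − 28 = 1317 left.
January 2146 has 31 days: 1317 − 31 = 1286 left.
December 2145 has 31 days: 1286 − 31 = 1255 left.
November 2145 has 30 days: 1255 − 30 = 1225 left.
October 2145 has 31 days: 1225 − 31 = 1194 left.
September 2145 has 30 days: 1194 − 30 = 1164 left.
August 2145 has 31 days: 1164 − 31 = 1133 left.
July 2145 has 31 days: 1133 − 31 = 1102 left.
June 2145 has 30 days: 1102 − 30 = 1072 left.
May 2145 has 31 days: 1072 − 31 = 1041 left.
April 2145 has 30 days: 1041 − 30 = 1011 left.
March 2145 has 31 days: 1011 − 31 = 980 left.
February 2145 has 28 days (2145 is not a leap year): 980 − 28 = 952 left.
January 2145 has 31 days: 952 − 31 = 921 left.
December 2144 has 31 days: 921 − 31 = 890 left.
November 2144 has 30 days: 890 − 30 = 860 left.
October 2144 has 31 days: 860 − 31 = 829 left.
September 2144 has 30 days: 829 − 30 = 799 left.
August 2144 has 31 days: 799 − 31 = 768 left.
July 2144 has 31 days: 768 − 31 = 737 left.
June 2144 has 30 days: 737 − 30 = 707 left.
May 2144 has 31 days: 707 − 31 = 676 left.
April 2144 has 30 days: 676 − 30 = 646 left.
March 2144 has 31 days: 646 − 31 = 615 left.
February 2144 has 29 days (2144 is a leap year): 615 − 29 = 586 left.
January 2144 has 31 days: 586 − 31 = 555 left.
December 2143 has 31 days: 555 − 31 = 524 left.
November 2143 has 30 days: 524 − 30 = 494 left.
October 2143 has 31 days: 494 − 31 = 463 left.
September 2143 has 30 days: 463 − 30 = 433 left.
August 2143 has 31 days: 433 − 31 = 402 left.
July 2143 has 31 days: 402 − 31 = 371 left.
June 2143 has 30 days: 371 − 30 = 341 left.
May 2143 has 31 days: 341 − 31 = 310 left.
April 2143 has 30 days: 310 − 30 = 280 left.
March 2143 has 31 days: 280 − 31 = 249 left.
February 2143 has 28 days (2143 is not a leap year): 249 − 28 = 221 left.
January 2143 has 31 days: 221 − 31 = 190 left.
December 2142 has 31 days: 190 − 31 = 159 left.
November 2142 has 30 days: 159 − 30 = 129 left.
October 2142 has 31 days: 129 − 31 = 98 left.
September 2142 has 30 days: 98 − 30 = 68 left.
August 2142 has 31 days: 68 − 31 = 37 left.
July 2142 has 31 days: 37 − 31 = 6 left.
June 2142 has 30 days; 30 − 6 = 24 → June 24, 2142.

June 24, 2142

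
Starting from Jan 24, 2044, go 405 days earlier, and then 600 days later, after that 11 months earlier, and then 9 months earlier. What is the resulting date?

Going back 405 days from January 24, 2044:
Going back 24 days from January 24, 2044 reaches the end of the previous month; 405 − 24 = 381 left.
December 2043 has 31 days: 381 − 31 = 350 left.
November 2043 has 30 days: 350 − 30 = 320 left.
October 2043 has 31 days: 320 − 31 = 289 left.
September 2043 has 30 days: 289 − 30 = 259 left.
August 2043 has 31 days: 259 − 31 = 228 left.
July 2043 has 31 days: 228 − 31 = 197 left.
June 2043 has 30 days: 197 − 30 = 167 left.
May 2043 has 31 days: 167 − 31 = 136 left.
April 2043 has 30 days: 136 − 30 = 106 left.
March 2043 has 31 days: 106 − 31 = 75 left.
February 2043 has 28 days (2043 is not a leap year): 75 − 28 = 47 left.
January 2043 has 31 days: 47 − 31 = 16 left.
December 2042 has 31 days; 31 − 16 = 15 → December 15, 2042.
Adding 600 days from December 15, 2042:
December has 31 days, so 31 − 15 = 16 days remain after December 15, 2042; 600 − 16 = 584 left.
January 2043 has 31 days: 584 − 31 = 553 left.
February 2043 has 28 days (2043 is not a leap year): 553 − 28 = 525 left.
March 2043 has 31 days: 525 − 31 = 494 left.
April 2043 has 30 days: 494 − 30 = 464 left.
May 2043 has 31 days: 464 − 31 = 433 left.
June 2043 has 30 days: 433 − 30 = 403 left.
July 2043 has 31 days: 403 − 31 = 372 left.
August 2043 has 31 days: 372 − 31 = 341 left.
September 2043 has 30 days: 341 − 30 = 311 left.
October 2043 has 31 days: 311 − 31 = 280 left.
November 2043 has 30 days: 280 − 30 = 250 left.
December 2043 has 31 days: 250 − 31 = 219 left.
January 2044 has 31 days: 219 − 31 = 188 left.
February 2044 has 29 days (2044 is a leap year): 188 − 29 = 159 left.
March 2044 has 31 days: 159 − 31 = 128 left.
April 2044 has 30 days: 128 − 30 = 98 left.
May 2044 has 31 days: 98 − 31 = 67 left.
June 2044 has 30 days: 67 − 30 = 37 left.
July 2044 has 31 days: 37 − 31 = 6 left.
6 days into August 2044 → August 6, 2044.
Counting back 11 months from August 6, 2044:
month 8 − 11 = -3, which is month 9 of year 2043 → September 2043.
Day 6 is valid in September, giving September 6, 2043.
Going back 9 months from September 6, 2043:
month 9 − 9 = 0, which is month 12 of year 2042 → December 2042.
Day 6 is valid in December, giving December 6, 2042.

December 6, 2042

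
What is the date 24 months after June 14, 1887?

Advancing 24 months from June 14, 1887.
month 6 + 24 = 30, which is month 6 of year 1889 → June 1889.
Day 14 is valid in June, giving June 14, 1889.

June 14, 1889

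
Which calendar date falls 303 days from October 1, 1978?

July 31, 1979

Counting forward 303 days from October 1, 1978.
October has 31 days, so 31 − 1 = 30 days remain after October 1, 1978; 303 − 30 = 273 left.
November 1978 has 30 days: 273 − 30 = 243 left.
December 1978 has 31 days: 243 − 31 = 212 left.
January 1979 has 31 days: 212 − 31 = 181 left.
February 1979 has 28 days (1979 is not a leap year): 181 − 28 = 153 left.
March 1979 has 31 days: 153 − 31 = 122 left.
April 1979 has 30 days: 122 − 30 = 92 left.
May 1979 has 31 days: 92 − 31 = 61 left.
June 1979 has 30 days: 61 − 30 = 31 left.
31 days into July 1979 → July 31, 1979.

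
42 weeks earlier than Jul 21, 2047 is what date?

Going back 42 weeks = 294 days from July 21, 2047.
Going back 21 days from July 21, 2047 reaches the end of the previous month; 294 − 21 = 273 left.
June 2047 has 30 days: 273 − 30 = 243 left.
May 2047 has 31 days: 243 − 31 = 212 left.
April 2047 has 30 days: 212 − 30 = 182 left.
March 2047 has 31 days: 182 − 31 = 151 left.
February 2047 has 28 days (2047 is not a leap year): 151 − 28 = 123 left.
January 2047 has 31 days: 123 − 31 = 92 left.
December 2046 has 31 days: 92 − 31 = 61 left.
November 2046 has 30 days: 61 − 30 = 31 left.
October 2046 has 31 days: 31 − 31 = 0 left.
September 2046 has 30 days; 30 − 0 = 30 → September 30, 2046.

September 30, 2046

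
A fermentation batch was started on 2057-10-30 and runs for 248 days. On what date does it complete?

Advancing 248 days from October 30, 2057.
October has 31 days, so 31 − 30 = 1 day remains after October 30, 2057; 248 − 1 = 247 left.
November 2057 has 30 days: 247 − 30 = 217 left.
December 2057 has 31 days: 217 − 31 = 186 left.
January 2058 has 31 days: 186 − 31 = 155 left.
February 2058 has 28 days (2058 is not a leap year): 155 − 28 = 127 left.
March 2058 has 31 days: 127 − 31 = 96 left.
April 2058 has 30 days: 96 − 30 = 66 left.
May 2058 has 31 days: 66 − 31 = 35 left.
June 2058 has 30 days: 35 − 30 = 5 left.
5 days into July 2058 → July 5, 2058.

July 5, 2058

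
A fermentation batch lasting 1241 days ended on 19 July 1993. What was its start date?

February 24, 1990

Counting back 1241 days from July 19, 1993.
Going back 19 days from July 19, 1993 reaches the end of the previous month; 1241 − 19 = 1222 left.
June 1993 has 30 days: 1222 − 30 = 1192 left.
May 1993 has 31 days: 1192 − 31 = 1161 left.
April 1993 has 30 days: 1161 − 30 = 1131 left.
March 1993 has 31 days: 1131 − 31 = 1100 left.
February 1993 has 28 days (1993 is not a leap year): 1100 − 28 = 1072 left.
January 1993 has 31 days: 1072 − 31 = 1041 left.
December 1992 has 31 days: 1041 − 31 = 1010 left.
November 1992 has 30 days: 1010 − 30 = 980 left.
October 1992 has 31 days: 980 − 31 = 949 left.
September 1992 has 30 days: 949 − 30 = 919 left.
August 1992 has 31 days: 919 − 31 = 888 left.
July 1992 has 31 days: 888 − 31 = 857 left.
June 1992 has 30 days: 857 − 30 = 827 left.
May 1992 has 31 days: 827 − 31 = 796 left.
April 1992 has 30 days: 796 − 30 = 766 left.
March 1992 has 31 days: 766 − 31 = 735 left.
February 1992 has 29 days (1992 is a leap year): 735 − 29 = 706 left.
January 1992 has 31 days: 706 − 31 = 675 left.
December 1991 has 31 days: 675 − 31 = 644 left.
November 1991 has 30 days: 644 − 30 = 614 left.
October 1991 has 31 days: 614 − 31 = 583 left.
September 1991 has 30 days: 583 − 30 = 553 left.
August 1991 has 31 days: 553 − 31 = 522 left.
July 1991 has 31 days: 522 − 31 = 491 left.
June 1991 has 30 days: 491 − 30 = 461 left.
May 1991 has 31 days: 461 − 31 = 430 left.
April 1991 has 30 days: 430 − 30 = 400 left.
March 1991 has 31 days: 400 − 31 = 369 left.
February 1991 has 28 days (1991 is not a leap year): 369 − 28 = 341 left.
January 1991 has 31 days: 341 − 31 = 310 left.
December 1990 has 31 days: 310 − 31 = 279 left.
November 1990 has 30 days: 279 − 30 = 249 left.
October 1990 has 31 days: 249 − 31 = 218 left.
September 1990 has 30 days: 218 − 30 = 188 left.
August 1990 has 31 days: 188 − 31 = 157 left.
July 1990 has 31 days: 157 − 31 = 126 left.
June 1990 has 30 days: 126 − 30 = 96 left.
May 1990 has 31 days: 96 − 31 = 65 left.
April 1990 has 30 days: 65 − 30 = 35 left.
March 1990 has 31 days: 35 − 31 = 4 left.
February 1990 has 28 days; 28 − 4 = 24 → February 24, 1990.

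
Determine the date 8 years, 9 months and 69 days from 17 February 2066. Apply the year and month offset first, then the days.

Counting forward 8 years, 9 months and 69 days from February 17, 2066: first the month/year part, then the days.
+8 years → 2074; month 2 + 9 = 11 → November 2074.
Day 17 is valid in November, giving November 17, 2074.
Now add 69 days from November 17, 2074.
November has 30 days, so 30 − 17 = 13 days remain after November 17, 2074; 69 − 13 = 56 left.
December 2074 has 31 days: 56 − 31 = 25 left.
25 days into January 2075 → January 25, 2075.

January 25, 2075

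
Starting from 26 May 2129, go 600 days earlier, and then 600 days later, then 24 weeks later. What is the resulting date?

November 10, 2129

Going back 600 days from May 26, 2129:
Going back 26 days from May 26, 2129 reaches the end of the previous month; 600 − 26 = 574 left.
April 2129 has 30 days: 574 − 30 = 544 left.
March 2129 has 31 days: 544 − 31 = 513 left.
February 2129 has 28 days (2129 is not a leap year): 513 − 28 = 485 left.
January 2129 has 31 days: 485 − 31 = 454 left.
December 2128 has 31 days: 454 − 31 = 423 left.
November 2128 has 30 days: 423 − 30 = 393 left.
October 2128 has 31 days: 393 − 31 = 362 left.
September 2128 has 30 days: 362 − 30 = 332 left.
August 2128 has 31 days: 332 − 31 = 301 left.
July 2128 has 31 days: 301 − 31 = 270 left.
June 2128 has 30 days: 270 − 30 = 240 left.
May 2128 has 31 days: 240 − 31 = 209 left.
April 2128 has 30 days: 209 − 30 = 179 left.
March 2128 has 31 days: 179 − 31 = 148 left.
February 2128 has 29 days (2128 is a leap year): 148 − 29 = 119 left.
January 2128 has 31 days: 119 − 31 = 88 left.
December 2127 has 31 days: 88 − 31 = 57 left.
November 2127 has 30 days: 57 − 30 = 27 left.
October 2127 has 31 days; 31 − 27 = 4 → October 4, 2127.
Adding 600 days from October 4, 2127:
October has 31 days, so 31 − 4 = 27 days remain after October 4, 2127; 600 − 27 = 573 left.
November 2127 has 30 days: 573 − 30 = 543 left.
December 2127 has 31 days: 543 − 31 = 512 left.
January 2128 has 31 days: 512 − 31 = 481 left.
February 2128 has 29 days (2128 is a leap year): 481 − 29 = 452 left.
March 2128 has 31 days: 452 − 31 = 421 left.
April 2128 has 30 days: 421 − 30 = 391 left.
May 2128 has 31 days: 391 − 31 = 360 left.
June 2128 has 30 days: 360 − 30 = 330 left.
July 2128 has 31 days: 330 − 31 = 299 left.
August 2128 has 31 days: 299 − 31 = 268 left.
September 2128 has 30 days: 268 − 30 = 238 left.
October 2128 has 31 days: 238 − 31 = 207 left.
November 2128 has 30 days: 207 − 30 = 177 left.
December 2128 has 31 days: 177 − 31 = 146 left.
January 2129 has 31 days: 146 − 31 = 115 left.
February 2129 has 28 days (2129 is not a leap year): 115 − 28 = 87 left.
March 2129 has 31 days: 87 − 31 = 56 left.
April 2129 has 30 days: 56 − 30 = 26 left.
26 days into May 2129 → May 26, 2129.
Counting forward 24 weeks (= 168 days) from May 26, 2129:
May has 31 days, so 31 − 26 = 5 days remain after May 26, 2129; 168 − 5 = 163 left.
June 2129 has 30 days: 163 − 30 = 133 left.
July 2129 has 31 days: 133 − 31 = 102 left.
August 2129 has 31 days: 102 − 31 = 71 left.
September 2129 has 30 days: 71 − 30 = 41 left.
October 2129 has 31 days: 41 − 31 = 10 left.
10 days into November 2129 → November 10, 2129.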